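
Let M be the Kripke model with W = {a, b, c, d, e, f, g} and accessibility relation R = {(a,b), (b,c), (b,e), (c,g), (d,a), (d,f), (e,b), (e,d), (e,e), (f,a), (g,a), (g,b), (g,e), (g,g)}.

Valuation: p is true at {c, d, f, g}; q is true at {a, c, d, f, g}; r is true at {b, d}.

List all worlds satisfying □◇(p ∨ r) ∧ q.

a: □◇(p ∨ r) is T, q is T. ✓
b: □◇(p ∨ r) is T, q is F. ✗
c: □◇(p ∨ r) is T, q is T. ✓
d: □◇(p ∨ r) is F, q is T. ✗
e: □◇(p ∨ r) is T, q is F. ✗
f: □◇(p ∨ r) is T, q is T. ✓
g: □◇(p ∨ r) is T, q is T. ✓

{a, c, f, g}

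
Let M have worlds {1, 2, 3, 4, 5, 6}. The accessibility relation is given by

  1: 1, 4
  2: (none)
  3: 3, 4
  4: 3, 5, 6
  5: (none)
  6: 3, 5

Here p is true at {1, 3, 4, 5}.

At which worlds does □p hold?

1: successors {1, 4}; p there: 1:T, 4:T. ✓
2: no successors, so □p holds vacuously. ✓
3: successors {3, 4}; p there: 3:T, 4:T. ✓
4: successors {3, 5, 6}; p there: 3:T, 5:T, 6:F. ✗
5: no successors, so □p holds vacuously. ✓
6: successors {3, 5}; p there: 3:T, 5:T. ✓

{1, 2, 3, 5, 6}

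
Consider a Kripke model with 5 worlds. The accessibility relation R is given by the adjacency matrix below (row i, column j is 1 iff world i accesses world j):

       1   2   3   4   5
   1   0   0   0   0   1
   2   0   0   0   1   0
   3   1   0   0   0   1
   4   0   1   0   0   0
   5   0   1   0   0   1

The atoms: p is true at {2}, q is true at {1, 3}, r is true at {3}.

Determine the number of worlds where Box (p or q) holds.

1

1: successors {5}; p or q there: 5:F. ✗
2: successors {4}; p or q there: 4:F. ✗
3: successors {1, 5}; p or q there: 1:T, 5:F. ✗
4: successors {2}; p or q there: 2:T. ✓
5: successors {2, 5}; p or q there: 2:T, 5:F. ✗
Satisfying worlds: {4}.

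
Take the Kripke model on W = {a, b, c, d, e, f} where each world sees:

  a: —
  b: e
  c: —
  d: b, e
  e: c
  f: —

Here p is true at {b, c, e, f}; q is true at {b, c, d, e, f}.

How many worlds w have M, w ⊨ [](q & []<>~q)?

4

a: no successors, so [](q & []<>~q) holds vacuously. ✓
b: successors {e}; q & []<>~q there: e:F. ✗
c: no successors, so [](q & []<>~q) holds vacuously. ✓
d: successors {b, e}; q & []<>~q there: b:F, e:F. ✗
e: successors {c}; q & []<>~q there: c:T. ✓
f: no successors, so [](q & []<>~q) holds vacuously. ✓
Satisfying worlds: {a, c, e, f}.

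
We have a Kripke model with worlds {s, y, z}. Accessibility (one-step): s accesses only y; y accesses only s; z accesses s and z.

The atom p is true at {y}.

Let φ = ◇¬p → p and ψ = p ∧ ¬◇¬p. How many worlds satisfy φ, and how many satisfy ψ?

For ◇¬p → p:
s: ◇¬p is F, p is F. ✓
y: ◇¬p is T, p is T. ✓
z: ◇¬p is T, p is F. ✗
— 2 worlds.
For p ∧ ¬◇¬p:
s: p is F, ¬◇¬p is T. ✗
y: p is T, ¬◇¬p is F. ✗
z: p is F, ¬◇¬p is F. ✗
— 0 worlds.

2 and 0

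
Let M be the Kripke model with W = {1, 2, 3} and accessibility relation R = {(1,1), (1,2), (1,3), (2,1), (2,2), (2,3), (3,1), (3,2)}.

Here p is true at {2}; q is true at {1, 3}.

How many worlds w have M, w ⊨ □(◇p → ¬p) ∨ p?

1: □(◇p → ¬p) is F, p is F. ✗
2: □(◇p → ¬p) is F, p is T. ✓
3: □(◇p → ¬p) is F, p is F. ✗
Satisfying worlds: {2}.

1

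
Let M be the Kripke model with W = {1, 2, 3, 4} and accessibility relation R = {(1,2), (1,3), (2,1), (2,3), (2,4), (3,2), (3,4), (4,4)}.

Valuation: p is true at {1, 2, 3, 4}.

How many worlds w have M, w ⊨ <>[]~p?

1: successors {2, 3}; []~p there: 2:F, 3:F. ✗
2: successors {1, 3, 4}; []~p there: 1:F, 3:F, 4:F. ✗
3: successors {2, 4}; []~p there: 2:F, 4:F. ✗
4: successors {4}; []~p there: 4:F. ✗
Satisfying worlds: ∅.

0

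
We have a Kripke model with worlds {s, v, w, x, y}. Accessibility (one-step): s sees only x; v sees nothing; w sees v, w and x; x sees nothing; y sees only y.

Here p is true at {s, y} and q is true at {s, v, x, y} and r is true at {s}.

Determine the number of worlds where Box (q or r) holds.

4

s: successors {x}; q or r there: x:T. ✓
v: no successors, so Box (q or r) holds vacuously. ✓
w: successors {v, w, x}; q or r there: v:T, w:F, x:T. ✗
x: no successors, so Box (q or r) holds vacuously. ✓
y: successors {y}; q or r there: y:T. ✓
Satisfying worlds: {s, v, x, y}.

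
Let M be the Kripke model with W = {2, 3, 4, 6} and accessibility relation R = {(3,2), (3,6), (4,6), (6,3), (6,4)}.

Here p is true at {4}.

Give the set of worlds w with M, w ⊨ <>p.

{6}

2: no successors, so <>p fails. ✗
3: successors {2, 6}; p there: 2:F, 6:F. ✗
4: successors {6}; p there: 6:F. ✗
6: successors {3, 4}; p there: 3:F, 4:T. ✓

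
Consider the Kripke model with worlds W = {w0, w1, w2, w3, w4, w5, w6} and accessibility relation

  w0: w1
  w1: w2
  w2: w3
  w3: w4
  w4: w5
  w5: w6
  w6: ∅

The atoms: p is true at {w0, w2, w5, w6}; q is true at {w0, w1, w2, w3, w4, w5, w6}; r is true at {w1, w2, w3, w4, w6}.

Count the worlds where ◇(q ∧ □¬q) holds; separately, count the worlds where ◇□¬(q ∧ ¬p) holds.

For ◇(q ∧ □¬q):
w0: successors {w1}; q ∧ □¬q there: w1:F. ✗
w1: successors {w2}; q ∧ □¬q there: w2:F. ✗
w2: successors {w3}; q ∧ □¬q there: w3:F. ✗
w3: successors {w4}; q ∧ □¬q there: w4:F. ✗
w4: successors {w5}; q ∧ □¬q there: w5:F. ✗
w5: successors {w6}; q ∧ □¬q there: w6:T. ✓
w6: no successors, so ◇(q ∧ □¬q) fails. ✗
— 1 world.
For ◇□¬(q ∧ ¬p):
w0: successors {w1}; □¬(q ∧ ¬p) there: w1:T. ✓
w1: successors {w2}; □¬(q ∧ ¬p) there: w2:F. ✗
w2: successors {w3}; □¬(q ∧ ¬p) there: w3:F. ✗
w3: successors {w4}; □¬(q ∧ ¬p) there: w4:T. ✓
w4: successors {w5}; □¬(q ∧ ¬p) there: w5:T. ✓
w5: successors {w6}; □¬(q ∧ ¬p) there: w6:T. ✓
w6: no successors, so ◇□¬(q ∧ ¬p) fails. ✗
— 4 worlds.

1 and 4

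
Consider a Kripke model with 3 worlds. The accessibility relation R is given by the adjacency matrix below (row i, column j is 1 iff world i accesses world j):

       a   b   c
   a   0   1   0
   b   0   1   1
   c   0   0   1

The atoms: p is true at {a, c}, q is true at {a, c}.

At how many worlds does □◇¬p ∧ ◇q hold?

0

a: □◇¬p is T, ◇q is F. ✗
b: □◇¬p is F, ◇q is T. ✗
c: □◇¬p is F, ◇q is T. ✗
Satisfying worlds: ∅.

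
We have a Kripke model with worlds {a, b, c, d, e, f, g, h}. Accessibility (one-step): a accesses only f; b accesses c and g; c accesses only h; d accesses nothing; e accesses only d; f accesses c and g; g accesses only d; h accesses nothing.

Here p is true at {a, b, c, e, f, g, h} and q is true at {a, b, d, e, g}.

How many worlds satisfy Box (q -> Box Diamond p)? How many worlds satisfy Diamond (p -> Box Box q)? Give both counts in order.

6 and 5

For Box (q -> Box Diamond p):
a: successors {f}; q -> Box Diamond p there: f:T. ✓
b: successors {c, g}; q -> Box Diamond p there: c:T, g:F. ✗
c: successors {h}; q -> Box Diamond p there: h:T. ✓
d: no successors, so Box (q -> Box Diamond p) holds vacuously. ✓
e: successors {d}; q -> Box Diamond p there: d:T. ✓
f: successors {c, g}; q -> Box Diamond p there: c:T, g:F. ✗
g: successors {d}; q -> Box Diamond p there: d:T. ✓
h: no successors, so Box (q -> Box Diamond p) holds vacuously. ✓
— 6 worlds.
For Diamond (p -> Box Box q):
a: successors {f}; p -> Box Box q there: f:F. ✗
b: successors {c, g}; p -> Box Box q there: c:T, g:T. ✓
c: successors {h}; p -> Box Box q there: h:T. ✓
d: no successors, so Diamond (p -> Box Box q) fails. ✗
e: successors {d}; p -> Box Box q there: d:T. ✓
f: successors {c, g}; p -> Box Box q there: c:T, g:T. ✓
g: successors {d}; p -> Box Box q there: d:T. ✓
h: no successors, so Diamond (p -> Box Box q) fails. ✗
— 5 worlds.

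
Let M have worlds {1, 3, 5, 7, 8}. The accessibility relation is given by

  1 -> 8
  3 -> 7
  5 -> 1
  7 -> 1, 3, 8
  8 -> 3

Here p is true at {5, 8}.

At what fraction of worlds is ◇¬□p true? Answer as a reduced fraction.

1: successors {8}; ¬□p there: 8:T. ✓
3: successors {7}; ¬□p there: 7:T. ✓
5: successors {1}; ¬□p there: 1:F. ✗
7: successors {1, 3, 8}; ¬□p there: 1:F, 3:T, 8:T. ✓
8: successors {3}; ¬□p there: 3:T. ✓
That's 4 of 5 worlds, so 4/5.

4/5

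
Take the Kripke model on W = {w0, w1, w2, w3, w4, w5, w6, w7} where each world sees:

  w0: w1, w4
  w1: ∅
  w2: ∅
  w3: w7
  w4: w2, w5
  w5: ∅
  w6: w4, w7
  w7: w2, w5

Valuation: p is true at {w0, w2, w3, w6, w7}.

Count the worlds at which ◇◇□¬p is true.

w0: successors {w1, w4}; ◇□¬p there: w1:F, w4:T. ✓
w1: no successors, so ◇◇□¬p fails. ✗
w2: no successors, so ◇◇□¬p fails. ✗
w3: successors {w7}; ◇□¬p there: w7:T. ✓
w4: successors {w2, w5}; ◇□¬p there: w2:F, w5:F. ✗
w5: no successors, so ◇◇□¬p fails. ✗
w6: successors {w4, w7}; ◇□¬p there: w4:T, w7:T. ✓
w7: successors {w2, w5}; ◇□¬p there: w2:F, w5:F. ✗
Satisfying worlds: {w0, w3, w6}.

3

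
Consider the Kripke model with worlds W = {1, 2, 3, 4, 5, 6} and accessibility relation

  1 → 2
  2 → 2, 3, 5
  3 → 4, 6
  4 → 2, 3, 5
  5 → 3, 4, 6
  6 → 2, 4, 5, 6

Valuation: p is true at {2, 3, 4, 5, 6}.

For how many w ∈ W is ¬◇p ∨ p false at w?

1: ¬◇p is F, p is F. ✗
2: ¬◇p is F, p is T. ✓
3: ¬◇p is F, p is T. ✓
4: ¬◇p is F, p is T. ✓
5: ¬◇p is F, p is T. ✓
6: ¬◇p is F, p is T. ✓
Satisfying worlds: {2, 3, 4, 5, 6}.
So ¬◇p ∨ p fails at the other 1 world.

1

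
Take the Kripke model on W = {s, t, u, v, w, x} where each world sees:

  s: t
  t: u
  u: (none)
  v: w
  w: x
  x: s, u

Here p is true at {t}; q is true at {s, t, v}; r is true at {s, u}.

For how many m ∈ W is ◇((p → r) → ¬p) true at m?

s: successors {t}; (p → r) → ¬p there: t:T. ✓
t: successors {u}; (p → r) → ¬p there: u:T. ✓
u: no successors, so ◇((p → r) → ¬p) fails. ✗
v: successors {w}; (p → r) → ¬p there: w:T. ✓
w: successors {x}; (p → r) → ¬p there: x:T. ✓
x: successors {s, u}; (p → r) → ¬p there: s:T, u:T. ✓
Satisfying worlds: {s, t, v, w, x}.

5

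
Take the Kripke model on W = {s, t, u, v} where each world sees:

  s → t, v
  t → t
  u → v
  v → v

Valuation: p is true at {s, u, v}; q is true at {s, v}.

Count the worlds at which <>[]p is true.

3

s: successors {t, v}; []p there: t:F, v:T. ✓
t: successors {t}; []p there: t:F. ✗
u: successors {v}; []p there: v:T. ✓
v: successors {v}; []p there: v:T. ✓
Satisfying worlds: {s, u, v}.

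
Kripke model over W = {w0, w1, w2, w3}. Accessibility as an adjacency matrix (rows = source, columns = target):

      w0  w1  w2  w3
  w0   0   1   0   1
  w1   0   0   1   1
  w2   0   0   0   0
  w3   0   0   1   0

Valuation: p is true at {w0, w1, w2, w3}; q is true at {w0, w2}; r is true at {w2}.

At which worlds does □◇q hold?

w0: successors {w1, w3}; ◇q there: w1:T, w3:T. ✓
w1: successors {w2, w3}; ◇q there: w2:F, w3:T. ✗
w2: no successors, so □◇q holds vacuously. ✓
w3: successors {w2}; ◇q there: w2:F. ✗

{w0, w2}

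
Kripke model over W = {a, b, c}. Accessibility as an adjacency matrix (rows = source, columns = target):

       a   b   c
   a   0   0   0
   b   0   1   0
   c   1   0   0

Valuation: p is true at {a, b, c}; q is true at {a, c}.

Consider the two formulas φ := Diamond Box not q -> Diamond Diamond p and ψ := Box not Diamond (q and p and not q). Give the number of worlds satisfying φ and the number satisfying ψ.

For Diamond Box not q -> Diamond Diamond p:
a: Diamond Box not q is F, Diamond Diamond p is F. ✓
b: Diamond Box not q is T, Diamond Diamond p is T. ✓
c: Diamond Box not q is T, Diamond Diamond p is F. ✗
— 2 worlds.
For Box not Diamond (q and p and not q):
a: no successors, so Box not Diamond (q and p and not q) holds vacuously. ✓
b: successors {b}; not Diamond (q and p and not q) there: b:T. ✓
c: successors {a}; not Diamond (q and p and not q) there: a:T. ✓
— 3 worlds.

2 and 3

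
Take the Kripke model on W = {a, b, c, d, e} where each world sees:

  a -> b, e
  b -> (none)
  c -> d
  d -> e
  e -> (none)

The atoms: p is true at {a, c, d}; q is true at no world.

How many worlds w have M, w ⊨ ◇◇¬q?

1

a: successors {b, e}; ◇¬q there: b:F, e:F. ✗
b: no successors, so ◇◇¬q fails. ✗
c: successors {d}; ◇¬q there: d:T. ✓
d: successors {e}; ◇¬q there: e:F. ✗
e: no successors, so ◇◇¬q fails. ✗
Satisfying worlds: {c}.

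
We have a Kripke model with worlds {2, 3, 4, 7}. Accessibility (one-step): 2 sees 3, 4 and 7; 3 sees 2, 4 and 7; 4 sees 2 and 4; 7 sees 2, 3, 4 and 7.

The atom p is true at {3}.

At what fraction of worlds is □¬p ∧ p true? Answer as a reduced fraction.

1/4

2: □¬p is F, p is F. ✗
3: □¬p is T, p is T. ✓
4: □¬p is T, p is F. ✗
7: □¬p is F, p is F. ✗
That's 1 of 4 worlds, so 1/4.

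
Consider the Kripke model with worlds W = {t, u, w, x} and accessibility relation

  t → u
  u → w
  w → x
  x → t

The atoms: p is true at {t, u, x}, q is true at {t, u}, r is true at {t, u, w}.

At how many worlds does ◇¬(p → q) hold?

t: successors {u}; ¬(p → q) there: u:F. ✗
u: successors {w}; ¬(p → q) there: w:F. ✗
w: successors {x}; ¬(p → q) there: x:T. ✓
x: successors {t}; ¬(p → q) there: t:F. ✗
Satisfying worlds: {w}.

1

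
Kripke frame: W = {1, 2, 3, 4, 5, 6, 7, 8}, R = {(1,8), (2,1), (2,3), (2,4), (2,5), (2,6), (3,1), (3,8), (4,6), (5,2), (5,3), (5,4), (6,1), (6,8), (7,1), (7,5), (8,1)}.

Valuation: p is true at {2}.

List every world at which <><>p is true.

1: successors {8}; <>p there: 8:F. ✗
2: successors {1, 3, 4, 5, 6}; <>p there: 1:F, 3:F, 4:F, 5:T, 6:F. ✓
3: successors {1, 8}; <>p there: 1:F, 8:F. ✗
4: successors {6}; <>p there: 6:F. ✗
5: successors {2, 3, 4}; <>p there: 2:F, 3:F, 4:F. ✗
6: successors {1, 8}; <>p there: 1:F, 8:F. ✗
7: successors {1, 5}; <>p there: 1:F, 5:T. ✓
8: successors {1}; <>p there: 1:F. ✗

{2, 7}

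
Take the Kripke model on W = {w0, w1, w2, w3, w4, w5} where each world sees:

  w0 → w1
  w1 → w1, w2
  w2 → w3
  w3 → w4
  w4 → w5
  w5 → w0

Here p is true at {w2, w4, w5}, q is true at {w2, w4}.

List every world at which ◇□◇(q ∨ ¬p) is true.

{w0, w1, w3, w4, w5}

w0: successors {w1}; □◇(q ∨ ¬p) there: w1:T. ✓
w1: successors {w1, w2}; □◇(q ∨ ¬p) there: w1:T, w2:T. ✓
w2: successors {w3}; □◇(q ∨ ¬p) there: w3:F. ✗
w3: successors {w4}; □◇(q ∨ ¬p) there: w4:T. ✓
w4: successors {w5}; □◇(q ∨ ¬p) there: w5:T. ✓
w5: successors {w0}; □◇(q ∨ ¬p) there: w0:T. ✓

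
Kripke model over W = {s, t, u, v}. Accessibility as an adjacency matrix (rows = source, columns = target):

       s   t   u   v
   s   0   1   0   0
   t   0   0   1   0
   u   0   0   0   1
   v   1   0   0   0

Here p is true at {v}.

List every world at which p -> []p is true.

s: p is F, []p is F. ✓
t: p is F, []p is F. ✓
u: p is F, []p is T. ✓
v: p is T, []p is F. ✗

{s, t, u}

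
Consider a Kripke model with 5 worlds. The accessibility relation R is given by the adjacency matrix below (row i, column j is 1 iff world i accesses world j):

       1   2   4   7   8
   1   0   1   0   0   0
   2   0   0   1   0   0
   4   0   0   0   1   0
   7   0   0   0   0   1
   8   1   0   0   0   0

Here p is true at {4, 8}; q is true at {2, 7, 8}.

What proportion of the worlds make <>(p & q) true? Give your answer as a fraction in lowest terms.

1: successors {2}; p & q there: 2:F. ✗
2: successors {4}; p & q there: 4:F. ✗
4: successors {7}; p & q there: 7:F. ✗
7: successors {8}; p & q there: 8:T. ✓
8: successors {1}; p & q there: 1:F. ✗
That's 1 of 5 worlds, so 1/5.

1/5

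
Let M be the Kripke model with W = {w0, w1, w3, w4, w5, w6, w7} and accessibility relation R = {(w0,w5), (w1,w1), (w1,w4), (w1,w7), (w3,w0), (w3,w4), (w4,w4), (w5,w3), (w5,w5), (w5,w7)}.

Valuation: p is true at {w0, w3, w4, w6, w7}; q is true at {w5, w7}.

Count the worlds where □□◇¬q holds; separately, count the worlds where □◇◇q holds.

For □□◇¬q:
w0: successors {w5}; □◇¬q there: w5:F. ✗
w1: successors {w1, w4, w7}; □◇¬q there: w1:F, w4:T, w7:T. ✗
w3: successors {w0, w4}; □◇¬q there: w0:T, w4:T. ✓
w4: successors {w4}; □◇¬q there: w4:T. ✓
w5: successors {w3, w5, w7}; □◇¬q there: w3:F, w5:F, w7:T. ✗
w6: no successors, so □□◇¬q holds vacuously. ✓
w7: no successors, so □□◇¬q holds vacuously. ✓
— 4 worlds.
For □◇◇q:
w0: successors {w5}; ◇◇q there: w5:T. ✓
w1: successors {w1, w4, w7}; ◇◇q there: w1:T, w4:F, w7:F. ✗
w3: successors {w0, w4}; ◇◇q there: w0:T, w4:F. ✗
w4: successors {w4}; ◇◇q there: w4:F. ✗
w5: successors {w3, w5, w7}; ◇◇q there: w3:T, w5:T, w7:F. ✗
w6: no successors, so □◇◇q holds vacuously. ✓
w7: no successors, so □◇◇q holds vacuously. ✓
— 3 worlds.

4 and 3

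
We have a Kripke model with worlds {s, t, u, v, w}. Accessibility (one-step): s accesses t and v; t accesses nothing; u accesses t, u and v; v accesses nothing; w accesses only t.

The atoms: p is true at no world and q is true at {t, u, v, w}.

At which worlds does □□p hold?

s: successors {t, v}; □p there: t:T, v:T. ✓
t: no successors, so □□p holds vacuously. ✓
u: successors {t, u, v}; □p there: t:T, u:F, v:T. ✗
v: no successors, so □□p holds vacuously. ✓
w: successors {t}; □p there: t:T. ✓

{s, t, v, w}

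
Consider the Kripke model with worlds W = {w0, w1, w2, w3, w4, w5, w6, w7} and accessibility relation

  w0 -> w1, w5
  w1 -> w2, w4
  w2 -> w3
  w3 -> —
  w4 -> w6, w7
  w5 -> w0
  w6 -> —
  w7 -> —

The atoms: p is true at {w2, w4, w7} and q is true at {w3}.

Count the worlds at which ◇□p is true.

w0: successors {w1, w5}; □p there: w1:T, w5:F. ✓
w1: successors {w2, w4}; □p there: w2:F, w4:F. ✗
w2: successors {w3}; □p there: w3:T. ✓
w3: no successors, so ◇□p fails. ✗
w4: successors {w6, w7}; □p there: w6:T, w7:T. ✓
w5: successors {w0}; □p there: w0:F. ✗
w6: no successors, so ◇□p fails. ✗
w7: no successors, so ◇□p fails. ✗
Satisfying worlds: {w0, w2, w4}.

3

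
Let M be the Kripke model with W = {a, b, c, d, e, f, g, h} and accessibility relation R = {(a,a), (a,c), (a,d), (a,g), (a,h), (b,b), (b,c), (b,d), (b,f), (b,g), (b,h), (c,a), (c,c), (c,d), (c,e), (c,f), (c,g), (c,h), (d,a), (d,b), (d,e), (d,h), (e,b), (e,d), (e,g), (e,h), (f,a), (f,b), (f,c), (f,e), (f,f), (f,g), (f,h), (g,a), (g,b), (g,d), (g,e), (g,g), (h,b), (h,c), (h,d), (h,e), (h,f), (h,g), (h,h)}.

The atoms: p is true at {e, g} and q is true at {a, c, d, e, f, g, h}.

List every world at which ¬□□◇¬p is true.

a: □□◇¬p is T. ✗
b: □□◇¬p is T. ✗
c: □□◇¬p is T. ✗
d: □□◇¬p is T. ✗
e: □□◇¬p is T. ✗
f: □□◇¬p is T. ✗
g: □□◇¬p is T. ✗
h: □□◇¬p is T. ✗

∅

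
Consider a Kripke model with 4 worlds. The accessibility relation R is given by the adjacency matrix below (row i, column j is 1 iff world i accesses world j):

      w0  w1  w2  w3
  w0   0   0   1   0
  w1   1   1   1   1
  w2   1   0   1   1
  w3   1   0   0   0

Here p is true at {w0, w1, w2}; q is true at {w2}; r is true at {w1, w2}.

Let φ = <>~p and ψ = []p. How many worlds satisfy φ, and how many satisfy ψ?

2 and 2

For <>~p:
w0: successors {w2}; ~p there: w2:F. ✗
w1: successors {w0, w1, w2, w3}; ~p there: w0:F, w1:F, w2:F, w3:T. ✓
w2: successors {w0, w2, w3}; ~p there: w0:F, w2:F, w3:T. ✓
w3: successors {w0}; ~p there: w0:F. ✗
— 2 worlds.
For []p:
w0: successors {w2}; p there: w2:T. ✓
w1: successors {w0, w1, w2, w3}; p there: w0:T, w1:T, w2:T, w3:F. ✗
w2: successors {w0, w2, w3}; p there: w0:T, w2:T, w3:F. ✗
w3: successors {w0}; p there: w0:T. ✓
— 2 worlds.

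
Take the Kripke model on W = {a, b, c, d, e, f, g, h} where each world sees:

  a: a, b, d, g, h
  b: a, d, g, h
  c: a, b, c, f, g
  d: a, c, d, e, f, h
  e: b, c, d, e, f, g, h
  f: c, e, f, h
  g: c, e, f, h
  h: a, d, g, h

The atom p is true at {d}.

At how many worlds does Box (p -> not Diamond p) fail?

5

a: successors {a, b, d, g, h}; p -> not Diamond p there: a:T, b:T, d:F, g:T, h:T. ✗
b: successors {a, d, g, h}; p -> not Diamond p there: a:T, d:F, g:T, h:T. ✗
c: successors {a, b, c, f, g}; p -> not Diamond p there: a:T, b:T, c:T, f:T, g:T. ✓
d: successors {a, c, d, e, f, h}; p -> not Diamond p there: a:T, c:T, d:F, e:T, f:T, h:T. ✗
e: successors {b, c, d, e, f, g, h}; p -> not Diamond p there: b:T, c:T, d:F, e:T, f:T, g:T, h:T. ✗
f: successors {c, e, f, h}; p -> not Diamond p there: c:T, e:T, f:T, h:T. ✓
g: successors {c, e, f, h}; p -> not Diamond p there: c:T, e:T, f:T, h:T. ✓
h: successors {a, d, g, h}; p -> not Diamond p there: a:T, d:F, g:T, h:T. ✗
Satisfying worlds: {c, f, g}.
So Box (p -> not Diamond p) fails at the other 5 worlds.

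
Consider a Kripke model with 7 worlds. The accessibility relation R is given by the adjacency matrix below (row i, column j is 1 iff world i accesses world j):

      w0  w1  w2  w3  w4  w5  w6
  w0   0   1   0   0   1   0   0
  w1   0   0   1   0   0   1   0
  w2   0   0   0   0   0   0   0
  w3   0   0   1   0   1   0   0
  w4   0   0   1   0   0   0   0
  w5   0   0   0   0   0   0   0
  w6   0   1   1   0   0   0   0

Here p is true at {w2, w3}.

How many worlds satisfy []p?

w0: successors {w1, w4}; p there: w1:F, w4:F. ✗
w1: successors {w2, w5}; p there: w2:T, w5:F. ✗
w2: no successors, so []p holds vacuously. ✓
w3: successors {w2, w4}; p there: w2:T, w4:F. ✗
w4: successors {w2}; p there: w2:T. ✓
w5: no successors, so []p holds vacuously. ✓
w6: successors {w1, w2}; p there: w1:F, w2:T. ✗
Satisfying worlds: {w2, w4, w5}.

3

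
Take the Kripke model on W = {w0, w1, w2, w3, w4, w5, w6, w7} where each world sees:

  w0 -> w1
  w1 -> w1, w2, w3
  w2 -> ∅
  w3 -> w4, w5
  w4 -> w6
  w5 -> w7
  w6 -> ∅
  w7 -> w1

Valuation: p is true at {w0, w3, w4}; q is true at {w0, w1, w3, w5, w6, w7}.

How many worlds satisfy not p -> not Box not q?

6

w0: not p is F, not Box not q is T. ✓
w1: not p is T, not Box not q is T. ✓
w2: not p is T, not Box not q is F. ✗
w3: not p is F, not Box not q is T. ✓
w4: not p is F, not Box not q is T. ✓
w5: not p is T, not Box not q is T. ✓
w6: not p is T, not Box not q is F. ✗
w7: not p is T, not Box not q is T. ✓
Satisfying worlds: {w0, w1, w3, w4, w5, w7}.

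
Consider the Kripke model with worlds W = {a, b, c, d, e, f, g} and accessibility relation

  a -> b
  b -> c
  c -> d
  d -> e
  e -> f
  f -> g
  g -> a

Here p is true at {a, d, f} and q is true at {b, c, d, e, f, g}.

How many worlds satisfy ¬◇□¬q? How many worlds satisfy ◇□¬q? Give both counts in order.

6 and 1

For ¬◇□¬q:
a: ◇□¬q is F. ✓
b: ◇□¬q is F. ✓
c: ◇□¬q is F. ✓
d: ◇□¬q is F. ✓
e: ◇□¬q is F. ✓
f: ◇□¬q is T. ✗
g: ◇□¬q is F. ✓
— 6 worlds.
For ◇□¬q:
a: successors {b}; □¬q there: b:F. ✗
b: successors {c}; □¬q there: c:F. ✗
c: successors {d}; □¬q there: d:F. ✗
d: successors {e}; □¬q there: e:F. ✗
e: successors {f}; □¬q there: f:F. ✗
f: successors {g}; □¬q there: g:T. ✓
g: successors {a}; □¬q there: a:F. ✗
— 1 world.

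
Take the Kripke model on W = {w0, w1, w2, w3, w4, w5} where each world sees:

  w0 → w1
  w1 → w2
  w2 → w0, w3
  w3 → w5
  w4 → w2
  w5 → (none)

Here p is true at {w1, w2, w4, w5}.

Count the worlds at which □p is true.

5

w0: successors {w1}; p there: w1:T. ✓
w1: successors {w2}; p there: w2:T. ✓
w2: successors {w0, w3}; p there: w0:F, w3:F. ✗
w3: successors {w5}; p there: w5:T. ✓
w4: successors {w2}; p there: w2:T. ✓
w5: no successors, so □p holds vacuously. ✓
Satisfying worlds: {w0, w1, w3, w4, w5}.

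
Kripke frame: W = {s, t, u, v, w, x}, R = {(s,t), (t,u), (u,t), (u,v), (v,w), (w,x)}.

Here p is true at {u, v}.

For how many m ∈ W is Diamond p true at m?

s: successors {t}; p there: t:F. ✗
t: successors {u}; p there: u:T. ✓
u: successors {t, v}; p there: t:F, v:T. ✓
v: successors {w}; p there: w:F. ✗
w: successors {x}; p there: x:F. ✗
x: no successors, so Diamond p fails. ✗
Satisfying worlds: {t, u}.

2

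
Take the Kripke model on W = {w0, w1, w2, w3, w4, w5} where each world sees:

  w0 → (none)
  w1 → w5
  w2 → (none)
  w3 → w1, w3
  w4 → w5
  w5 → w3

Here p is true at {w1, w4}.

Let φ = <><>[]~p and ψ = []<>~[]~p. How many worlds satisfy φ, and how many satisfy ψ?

For <><>[]~p:
w0: no successors, so <><>[]~p fails. ✗
w1: successors {w5}; <>[]~p there: w5:F. ✗
w2: no successors, so <><>[]~p fails. ✗
w3: successors {w1, w3}; <>[]~p there: w1:T, w3:T. ✓
w4: successors {w5}; <>[]~p there: w5:F. ✗
w5: successors {w3}; <>[]~p there: w3:T. ✓
— 2 worlds.
For []<>~[]~p:
w0: no successors, so []<>~[]~p holds vacuously. ✓
w1: successors {w5}; <>~[]~p there: w5:T. ✓
w2: no successors, so []<>~[]~p holds vacuously. ✓
w3: successors {w1, w3}; <>~[]~p there: w1:F, w3:T. ✗
w4: successors {w5}; <>~[]~p there: w5:T. ✓
w5: successors {w3}; <>~[]~p there: w3:T. ✓
— 5 worlds.

2 and 5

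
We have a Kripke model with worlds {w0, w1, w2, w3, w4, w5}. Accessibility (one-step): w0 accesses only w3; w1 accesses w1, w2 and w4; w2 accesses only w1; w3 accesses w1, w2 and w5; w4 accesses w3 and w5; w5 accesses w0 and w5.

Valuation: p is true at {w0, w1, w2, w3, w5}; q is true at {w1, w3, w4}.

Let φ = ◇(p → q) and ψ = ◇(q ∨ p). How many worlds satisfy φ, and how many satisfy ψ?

5 and 6

For ◇(p → q):
w0: successors {w3}; p → q there: w3:T. ✓
w1: successors {w1, w2, w4}; p → q there: w1:T, w2:F, w4:T. ✓
w2: successors {w1}; p → q there: w1:T. ✓
w3: successors {w1, w2, w5}; p → q there: w1:T, w2:F, w5:F. ✓
w4: successors {w3, w5}; p → q there: w3:T, w5:F. ✓
w5: successors {w0, w5}; p → q there: w0:F, w5:F. ✗
— 5 worlds.
For ◇(q ∨ p):
w0: successors {w3}; q ∨ p there: w3:T. ✓
w1: successors {w1, w2, w4}; q ∨ p there: w1:T, w2:T, w4:T. ✓
w2: successors {w1}; q ∨ p there: w1:T. ✓
w3: successors {w1, w2, w5}; q ∨ p there: w1:T, w2:T, w5:T. ✓
w4: successors {w3, w5}; q ∨ p there: w3:T, w5:T. ✓
w5: successors {w0, w5}; q ∨ p there: w0:T, w5:T. ✓
— 6 worlds.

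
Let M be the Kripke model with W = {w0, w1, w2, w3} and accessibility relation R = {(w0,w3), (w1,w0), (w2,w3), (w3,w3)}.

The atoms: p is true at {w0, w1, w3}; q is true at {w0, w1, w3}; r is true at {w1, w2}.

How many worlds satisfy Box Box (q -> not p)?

0

w0: successors {w3}; Box (q -> not p) there: w3:F. ✗
w1: successors {w0}; Box (q -> not p) there: w0:F. ✗
w2: successors {w3}; Box (q -> not p) there: w3:F. ✗
w3: successors {w3}; Box (q -> not p) there: w3:F. ✗
Satisfying worlds: ∅.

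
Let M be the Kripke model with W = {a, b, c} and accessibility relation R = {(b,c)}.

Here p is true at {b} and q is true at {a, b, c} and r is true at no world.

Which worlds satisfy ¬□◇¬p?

a: □◇¬p is T. ✗
b: □◇¬p is F. ✓
c: □◇¬p is T. ✗

{b}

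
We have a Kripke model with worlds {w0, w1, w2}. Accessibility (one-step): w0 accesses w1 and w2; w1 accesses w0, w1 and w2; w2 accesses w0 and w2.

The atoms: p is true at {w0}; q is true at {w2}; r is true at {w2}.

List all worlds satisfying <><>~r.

{w0, w1, w2}

w0: successors {w1, w2}; <>~r there: w1:T, w2:T. ✓
w1: successors {w0, w1, w2}; <>~r there: w0:T, w1:T, w2:T. ✓
w2: successors {w0, w2}; <>~r there: w0:T, w2:T. ✓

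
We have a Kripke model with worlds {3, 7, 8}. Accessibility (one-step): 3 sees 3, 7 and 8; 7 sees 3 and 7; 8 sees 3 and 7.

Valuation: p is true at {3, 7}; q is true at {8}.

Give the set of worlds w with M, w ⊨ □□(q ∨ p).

{3, 7, 8}

3: successors {3, 7, 8}; □(q ∨ p) there: 3:T, 7:T, 8:T. ✓
7: successors {3, 7}; □(q ∨ p) there: 3:T, 7:T. ✓
8: successors {3, 7}; □(q ∨ p) there: 3:T, 7:T. ✓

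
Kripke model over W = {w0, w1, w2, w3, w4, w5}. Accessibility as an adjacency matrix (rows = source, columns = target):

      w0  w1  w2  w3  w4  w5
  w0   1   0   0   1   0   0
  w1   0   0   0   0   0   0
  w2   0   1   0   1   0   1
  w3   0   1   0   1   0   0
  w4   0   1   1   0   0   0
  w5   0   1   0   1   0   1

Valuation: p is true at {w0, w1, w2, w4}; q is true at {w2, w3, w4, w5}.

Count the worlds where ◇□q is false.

2

w0: successors {w0, w3}; □q there: w0:F, w3:F. ✗
w1: no successors, so ◇□q fails. ✗
w2: successors {w1, w3, w5}; □q there: w1:T, w3:F, w5:F. ✓
w3: successors {w1, w3}; □q there: w1:T, w3:F. ✓
w4: successors {w1, w2}; □q there: w1:T, w2:F. ✓
w5: successors {w1, w3, w5}; □q there: w1:T, w3:F, w5:F. ✓
Satisfying worlds: {w2, w3, w4, w5}.
So ◇□q fails at the other 2 worlds.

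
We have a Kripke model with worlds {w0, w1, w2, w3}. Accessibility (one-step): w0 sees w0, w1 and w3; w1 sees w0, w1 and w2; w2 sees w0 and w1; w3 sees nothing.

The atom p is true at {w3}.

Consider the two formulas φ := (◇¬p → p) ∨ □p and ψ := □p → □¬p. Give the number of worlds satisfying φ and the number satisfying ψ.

1 and 4

For (◇¬p → p) ∨ □p:
w0: ◇¬p → p is F, □p is F. ✗
w1: ◇¬p → p is F, □p is F. ✗
w2: ◇¬p → p is F, □p is F. ✗
w3: ◇¬p → p is T, □p is T. ✓
— 1 world.
For □p → □¬p:
w0: □p is F, □¬p is F. ✓
w1: □p is F, □¬p is T. ✓
w2: □p is F, □¬p is T. ✓
w3: □p is T, □¬p is T. ✓
— 4 worlds.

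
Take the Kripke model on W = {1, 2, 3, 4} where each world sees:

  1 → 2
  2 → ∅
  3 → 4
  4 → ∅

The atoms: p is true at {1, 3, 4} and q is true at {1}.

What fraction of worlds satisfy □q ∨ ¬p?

1: □q is F, ¬p is F. ✗
2: □q is T, ¬p is T. ✓
3: □q is F, ¬p is F. ✗
4: □q is T, ¬p is F. ✓
That's 2 of 4 worlds, so 2/4 = 1/2.

1/2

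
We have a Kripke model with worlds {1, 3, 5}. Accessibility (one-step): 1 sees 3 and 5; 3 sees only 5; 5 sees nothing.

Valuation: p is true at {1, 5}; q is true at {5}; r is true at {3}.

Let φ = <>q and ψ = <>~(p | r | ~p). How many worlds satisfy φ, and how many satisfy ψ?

For <>q:
1: successors {3, 5}; q there: 3:F, 5:T. ✓
3: successors {5}; q there: 5:T. ✓
5: no successors, so <>q fails. ✗
— 2 worlds.
For <>~(p | r | ~p):
1: successors {3, 5}; ~(p | r | ~p) there: 3:F, 5:F. ✗
3: successors {5}; ~(p | r | ~p) there: 5:F. ✗
5: no successors, so <>~(p | r | ~p) fails. ✗
— 0 worlds.

2 and 0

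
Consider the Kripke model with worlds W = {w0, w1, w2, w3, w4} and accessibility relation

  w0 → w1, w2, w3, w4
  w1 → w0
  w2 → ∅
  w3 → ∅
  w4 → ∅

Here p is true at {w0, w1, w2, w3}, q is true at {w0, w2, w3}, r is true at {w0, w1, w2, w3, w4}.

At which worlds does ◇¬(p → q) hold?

{w0}

w0: successors {w1, w2, w3, w4}; ¬(p → q) there: w1:T, w2:F, w3:F, w4:F. ✓
w1: successors {w0}; ¬(p → q) there: w0:F. ✗
w2: no successors, so ◇¬(p → q) fails. ✗
w3: no successors, so ◇¬(p → q) fails. ✗
w4: no successors, so ◇¬(p → q) fails. ✗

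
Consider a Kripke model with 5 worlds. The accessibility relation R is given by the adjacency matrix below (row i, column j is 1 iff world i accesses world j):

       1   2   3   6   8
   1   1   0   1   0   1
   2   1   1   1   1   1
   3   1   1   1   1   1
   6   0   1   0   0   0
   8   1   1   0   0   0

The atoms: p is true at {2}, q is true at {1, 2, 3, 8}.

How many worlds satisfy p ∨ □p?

1: p is F, □p is F. ✗
2: p is T, □p is F. ✓
3: p is F, □p is F. ✗
6: p is F, □p is T. ✓
8: p is F, □p is F. ✗
Satisfying worlds: {2, 6}.

2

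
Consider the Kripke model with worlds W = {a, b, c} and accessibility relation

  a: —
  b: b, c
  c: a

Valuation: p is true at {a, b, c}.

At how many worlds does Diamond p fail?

a: no successors, so Diamond p fails. ✗
b: successors {b, c}; p there: b:T, c:T. ✓
c: successors {a}; p there: a:T. ✓
Satisfying worlds: {b, c}.
So Diamond p fails at the other 1 world.

1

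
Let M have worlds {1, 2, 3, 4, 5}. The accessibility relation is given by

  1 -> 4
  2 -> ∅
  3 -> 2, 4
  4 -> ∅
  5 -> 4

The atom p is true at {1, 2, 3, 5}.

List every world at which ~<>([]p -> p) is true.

{1, 2, 4, 5}

1: <>([]p -> p) is F. ✓
2: <>([]p -> p) is F. ✓
3: <>([]p -> p) is T. ✗
4: <>([]p -> p) is F. ✓
5: <>([]p -> p) is F. ✓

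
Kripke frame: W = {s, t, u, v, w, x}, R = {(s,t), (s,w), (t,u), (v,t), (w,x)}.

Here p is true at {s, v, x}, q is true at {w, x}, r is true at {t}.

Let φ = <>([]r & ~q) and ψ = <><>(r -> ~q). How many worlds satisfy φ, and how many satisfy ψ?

For <>([]r & ~q):
s: successors {t, w}; []r & ~q there: t:F, w:F. ✗
t: successors {u}; []r & ~q there: u:T. ✓
u: no successors, so <>([]r & ~q) fails. ✗
v: successors {t}; []r & ~q there: t:F. ✗
w: successors {x}; []r & ~q there: x:F. ✗
x: no successors, so <>([]r & ~q) fails. ✗
— 1 world.
For <><>(r -> ~q):
s: successors {t, w}; <>(r -> ~q) there: t:T, w:T. ✓
t: successors {u}; <>(r -> ~q) there: u:F. ✗
u: no successors, so <><>(r -> ~q) fails. ✗
v: successors {t}; <>(r -> ~q) there: t:T. ✓
w: successors {x}; <>(r -> ~q) there: x:F. ✗
x: no successors, so <><>(r -> ~q) fails. ✗
— 2 worlds.

1 and 2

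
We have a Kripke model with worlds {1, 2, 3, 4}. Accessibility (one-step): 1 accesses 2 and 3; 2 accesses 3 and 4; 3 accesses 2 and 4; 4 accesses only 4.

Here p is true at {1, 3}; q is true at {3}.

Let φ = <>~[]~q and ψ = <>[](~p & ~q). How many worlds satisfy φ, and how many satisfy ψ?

2 and 4

For <>~[]~q:
1: successors {2, 3}; ~[]~q there: 2:T, 3:F. ✓
2: successors {3, 4}; ~[]~q there: 3:F, 4:F. ✗
3: successors {2, 4}; ~[]~q there: 2:T, 4:F. ✓
4: successors {4}; ~[]~q there: 4:F. ✗
— 2 worlds.
For <>[](~p & ~q):
1: successors {2, 3}; [](~p & ~q) there: 2:F, 3:T. ✓
2: successors {3, 4}; [](~p & ~q) there: 3:T, 4:T. ✓
3: successors {2, 4}; [](~p & ~q) there: 2:F, 4:T. ✓
4: successors {4}; [](~p & ~q) there: 4:T. ✓
— 4 worlds.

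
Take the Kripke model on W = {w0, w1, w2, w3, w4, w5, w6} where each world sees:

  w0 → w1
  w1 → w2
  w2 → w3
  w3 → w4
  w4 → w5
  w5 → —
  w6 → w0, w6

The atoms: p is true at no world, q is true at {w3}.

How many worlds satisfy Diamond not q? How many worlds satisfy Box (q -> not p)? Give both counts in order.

For Diamond not q:
w0: successors {w1}; not q there: w1:T. ✓
w1: successors {w2}; not q there: w2:T. ✓
w2: successors {w3}; not q there: w3:F. ✗
w3: successors {w4}; not q there: w4:T. ✓
w4: successors {w5}; not q there: w5:T. ✓
w5: no successors, so Diamond not q fails. ✗
w6: successors {w0, w6}; not q there: w0:T, w6:T. ✓
— 5 worlds.
For Box (q -> not p):
w0: successors {w1}; q -> not p there: w1:T. ✓
w1: successors {w2}; q -> not p there: w2:T. ✓
w2: successors {w3}; q -> not p there: w3:T. ✓
w3: successors {w4}; q -> not p there: w4:T. ✓
w4: successors {w5}; q -> not p there: w5:T. ✓
w5: no successors, so Box (q -> not p) holds vacuously. ✓
w6: successors {w0, w6}; q -> not p there: w0:T, w6:T. ✓
— 7 worlds.

5 and 7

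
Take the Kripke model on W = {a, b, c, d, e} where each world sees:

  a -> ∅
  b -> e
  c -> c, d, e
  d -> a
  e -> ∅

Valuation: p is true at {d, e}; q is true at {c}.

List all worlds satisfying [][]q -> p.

a: [][]q is T, p is F. ✗
b: [][]q is T, p is F. ✗
c: [][]q is F, p is F. ✓
d: [][]q is T, p is T. ✓
e: [][]q is T, p is T. ✓

{c, d, e}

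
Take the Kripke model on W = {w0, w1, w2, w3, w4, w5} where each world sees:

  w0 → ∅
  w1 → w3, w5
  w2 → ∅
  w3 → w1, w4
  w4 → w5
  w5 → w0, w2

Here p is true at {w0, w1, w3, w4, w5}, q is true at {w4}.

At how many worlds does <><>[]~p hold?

w0: no successors, so <><>[]~p fails. ✗
w1: successors {w3, w5}; <>[]~p there: w3:F, w5:T. ✓
w2: no successors, so <><>[]~p fails. ✗
w3: successors {w1, w4}; <>[]~p there: w1:F, w4:F. ✗
w4: successors {w5}; <>[]~p there: w5:T. ✓
w5: successors {w0, w2}; <>[]~p there: w0:F, w2:F. ✗
Satisfying worlds: {w1, w4}.

2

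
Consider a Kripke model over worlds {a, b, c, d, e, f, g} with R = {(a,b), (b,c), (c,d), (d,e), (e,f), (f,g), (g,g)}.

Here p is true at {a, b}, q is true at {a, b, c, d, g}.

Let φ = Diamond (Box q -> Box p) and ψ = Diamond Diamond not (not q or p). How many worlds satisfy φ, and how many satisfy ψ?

For Diamond (Box q -> Box p):
a: successors {b}; Box q -> Box p there: b:F. ✗
b: successors {c}; Box q -> Box p there: c:F. ✗
c: successors {d}; Box q -> Box p there: d:T. ✓
d: successors {e}; Box q -> Box p there: e:T. ✓
e: successors {f}; Box q -> Box p there: f:F. ✗
f: successors {g}; Box q -> Box p there: g:F. ✗
g: successors {g}; Box q -> Box p there: g:F. ✗
— 2 worlds.
For Diamond Diamond not (not q or p):
a: successors {b}; Diamond not (not q or p) there: b:T. ✓
b: successors {c}; Diamond not (not q or p) there: c:T. ✓
c: successors {d}; Diamond not (not q or p) there: d:F. ✗
d: successors {e}; Diamond not (not q or p) there: e:F. ✗
e: successors {f}; Diamond not (not q or p) there: f:T. ✓
f: successors {g}; Diamond not (not q or p) there: g:T. ✓
g: successors {g}; Diamond not (not q or p) there: g:T. ✓
— 5 worlds.

2 and 5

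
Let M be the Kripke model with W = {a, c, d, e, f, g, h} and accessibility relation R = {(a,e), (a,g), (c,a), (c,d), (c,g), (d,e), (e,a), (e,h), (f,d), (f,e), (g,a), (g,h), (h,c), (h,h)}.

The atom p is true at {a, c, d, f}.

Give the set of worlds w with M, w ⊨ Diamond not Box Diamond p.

a: successors {e, g}; not Box Diamond p there: e:T, g:T. ✓
c: successors {a, d, g}; not Box Diamond p there: a:F, d:F, g:T. ✓
d: successors {e}; not Box Diamond p there: e:T. ✓
e: successors {a, h}; not Box Diamond p there: a:F, h:F. ✗
f: successors {d, e}; not Box Diamond p there: d:F, e:T. ✓
g: successors {a, h}; not Box Diamond p there: a:F, h:F. ✗
h: successors {c, h}; not Box Diamond p there: c:T, h:F. ✓

{a, c, d, f, h}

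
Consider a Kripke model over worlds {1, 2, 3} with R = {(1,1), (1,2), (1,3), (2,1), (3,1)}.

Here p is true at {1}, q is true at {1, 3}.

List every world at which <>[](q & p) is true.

1: successors {1, 2, 3}; [](q & p) there: 1:F, 2:T, 3:T. ✓
2: successors {1}; [](q & p) there: 1:F. ✗
3: successors {1}; [](q & p) there: 1:F. ✗

{1}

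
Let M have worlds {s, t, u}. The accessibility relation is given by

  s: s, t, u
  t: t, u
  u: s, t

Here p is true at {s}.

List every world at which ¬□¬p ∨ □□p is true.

{s, u}

s: ¬□¬p is T, □□p is F. ✓
t: ¬□¬p is F, □□p is F. ✗
u: ¬□¬p is T, □□p is F. ✓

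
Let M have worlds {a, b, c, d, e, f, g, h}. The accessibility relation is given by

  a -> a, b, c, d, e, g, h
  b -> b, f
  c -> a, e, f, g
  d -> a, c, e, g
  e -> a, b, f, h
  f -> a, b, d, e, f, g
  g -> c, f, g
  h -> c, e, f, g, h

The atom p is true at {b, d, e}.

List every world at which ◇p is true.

{a, b, c, d, e, f, h}

a: successors {a, b, c, d, e, g, h}; p there: a:F, b:T, c:F, d:T, e:T, g:F, h:F. ✓
b: successors {b, f}; p there: b:T, f:F. ✓
c: successors {a, e, f, g}; p there: a:F, e:T, f:F, g:F. ✓
d: successors {a, c, e, g}; p there: a:F, c:F, e:T, g:F. ✓
e: successors {a, b, f, h}; p there: a:F, b:T, f:F, h:F. ✓
f: successors {a, b, d, e, f, g}; p there: a:F, b:T, d:T, e:T, f:F, g:F. ✓
g: successors {c, f, g}; p there: c:F, f:F, g:F. ✗
h: successors {c, e, f, g, h}; p there: c:F, e:T, f:F, g:F, h:F. ✓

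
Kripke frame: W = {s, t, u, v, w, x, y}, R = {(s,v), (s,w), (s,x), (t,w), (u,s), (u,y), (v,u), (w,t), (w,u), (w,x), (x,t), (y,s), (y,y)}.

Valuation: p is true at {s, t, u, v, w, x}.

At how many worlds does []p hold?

s: successors {v, w, x}; p there: v:T, w:T, x:T. ✓
t: successors {w}; p there: w:T. ✓
u: successors {s, y}; p there: s:T, y:F. ✗
v: successors {u}; p there: u:T. ✓
w: successors {t, u, x}; p there: t:T, u:T, x:T. ✓
x: successors {t}; p there: t:T. ✓
y: successors {s, y}; p there: s:T, y:F. ✗
Satisfying worlds: {s, t, v, w, x}.

5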